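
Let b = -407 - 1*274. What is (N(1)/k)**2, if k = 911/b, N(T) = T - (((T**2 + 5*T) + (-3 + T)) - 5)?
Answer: 1855044/829921 ≈ 2.2352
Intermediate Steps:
b = -681 (b = -407 - 274 = -681)
N(T) = 8 - T**2 - 5*T (N(T) = T - ((-3 + T**2 + 6*T) - 5) = T - (-8 + T**2 + 6*T) = T + (8 - T**2 - 6*T) = 8 - T**2 - 5*T)
k = -911/681 (k = 911/(-681) = 911*(-1/681) = -911/681 ≈ -1.3377)
(N(1)/k)**2 = ((8 - 1*1**2 - 5*1)/(-911/681))**2 = ((8 - 1*1 - 5)*(-681/911))**2 = ((8 - 1 - 5)*(-681/911))**2 = (2*(-681/911))**2 = (-1362/911)**2 = 1855044/829921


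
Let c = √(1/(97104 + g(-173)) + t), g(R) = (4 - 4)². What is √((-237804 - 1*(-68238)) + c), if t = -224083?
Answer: √(-86444068536 + 357*I*√456946468251)/714 ≈ 0.57478 + 411.78*I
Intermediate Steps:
g(R) = 0 (g(R) = 0² = 0)
c = I*√456946468251/1428 (c = √(1/(97104 + 0) - 224083) = √(1/97104 - 224083) = √(-21759355631/97104) = I*√456946468251/1428 ≈ 473.37*I)
√((-237804 - 1*(-68238)) + c) = √((-237804 - 1*(-68238)) + I*√456946468251/1428) = √((-237804 + 68238) + I*√456946468251/1428) = √(-169566 + I*√456946468251/1428)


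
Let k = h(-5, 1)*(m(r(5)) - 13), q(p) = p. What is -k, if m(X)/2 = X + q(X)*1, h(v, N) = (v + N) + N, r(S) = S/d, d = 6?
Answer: -29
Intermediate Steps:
r(S) = S/6
h(v, N) = v + 2*N (h(v, N) = (N + v) + N = v + 2*N)
m(X) = 4*X (m(X) = 2*(X + X*1) = 2*(X + X) = 2*(2*X) = 4*X)
k = 29 (k = (-5 + 2*1)*(4*((⅙)*5) - 13) = (-5 + 2)*(4*(⅚) - 13) = -3*(10/3 - 13) = -3*(-29/3) = 29)
-k = -1*29 = -29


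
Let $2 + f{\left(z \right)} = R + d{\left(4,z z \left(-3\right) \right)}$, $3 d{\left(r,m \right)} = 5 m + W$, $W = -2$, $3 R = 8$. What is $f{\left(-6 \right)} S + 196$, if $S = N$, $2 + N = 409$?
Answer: $-73064$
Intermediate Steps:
$R = \frac{8}{3}$ ($R = \frac{1}{3} \cdot 8 = \frac{8}{3} \approx 2.6667$)
$N = 407$ ($N = -2 + 409 = 407$)
$d{\left(r,m \right)} = - \frac{2}{3} + \frac{5 m}{3}$ ($d{\left(r,m \right)} = \frac{5 m - 2}{3} = \frac{-2 + 5 m}{3} = - \frac{2}{3} + \frac{5 m}{3}$)
$S = 407$
$f{\left(z \right)} = - 5 z^{2}$ ($f{\left(z \right)} = -2 + \left(\frac{8}{3} + \left(- \frac{2}{3} + \frac{5 z z \left(-3\right)}{3}\right)\right) = -2 + \left(\frac{8}{3} + \left(- \frac{2}{3} + \frac{5 z^{2} \left(-3\right)}{3}\right)\right) = -2 + \left(\frac{8}{3} + \left(- \frac{2}{3} + \frac{5 \left(- 3 z^{2}\right)}{3}\right)\right) = -2 + \left(\frac{8}{3} - \left(\frac{2}{3} + 5 z^{2}\right)\right) = -2 - \left(-2 + 5 z^{2}\right) = - 5 z^{2}$)
$f{\left(-6 \right)} S + 196 = - 5 \left(-6\right)^{2} \cdot 407 + 196 = \left(-5\right) 36 \cdot 407 + 196 = \left(-180\right) 407 + 196 = -73260 + 196 = -73064$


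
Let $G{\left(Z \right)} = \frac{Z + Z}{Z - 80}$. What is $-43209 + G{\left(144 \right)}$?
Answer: $- \frac{86409}{2} \approx -43205.0$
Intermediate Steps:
$G{\left(Z \right)} = \frac{2 Z}{-80 + Z}$
$-43209 + G{\left(144 \right)} = -43209 + 2 \cdot 144 \frac{1}{-80 + 144} = -43209 + 2 \cdot 144 \cdot \frac{1}{64} = -43209 + \frac{9}{2} = - \frac{86409}{2}$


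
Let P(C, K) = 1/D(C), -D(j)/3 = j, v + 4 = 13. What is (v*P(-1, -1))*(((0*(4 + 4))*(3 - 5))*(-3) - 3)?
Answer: -9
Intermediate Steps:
v = 9 (v = -4 + 13 = 9)
D(j) = -3*j
P(C, K) = -1/(3*C) (P(C, K) = 1/(-3*C) = -1/(3*C))
(v*P(-1, -1))*(((0*(4 + 4))*(3 - 5))*(-3) - 3) = (9*(-⅓/(-1)))*(((0*(4 + 4))*(3 - 5))*(-3) - 3) = (9*(-⅓*(-1)))*(((0*8)*(-2))*(-3) - 3) = (9*(⅓))*((0*(-2))*(-3) - 3) = 3*(0*(-3) - 3) = 3*(0 - 3) = 3*(-3) = -9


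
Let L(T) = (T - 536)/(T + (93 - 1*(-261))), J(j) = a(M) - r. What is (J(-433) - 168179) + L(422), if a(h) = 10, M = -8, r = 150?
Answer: -65307829/388 ≈ -1.6832e+5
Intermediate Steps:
J(j) = -140 (J(j) = 10 - 1*150 = 10 - 150 = -140)
L(T) = (-536 + T)/(354 + T) (L(T) = (-536 + T)/(T + (93 + 261)) = (-536 + T)/(T + 354) = (-536 + T)/(354 + T))
(J(-433) - 168179) + L(422) = (-140 - 168179) + (-536 + 422)/(354 + 422) = -168319 - 114/776 = -168319 + (1/776)*(-114) = -168319 - 57/388 = -65307829/388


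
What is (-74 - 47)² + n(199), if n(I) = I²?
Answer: 54242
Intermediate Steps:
(-74 - 47)² + n(199) = (-74 - 47)² + 199² = (-121)² + 39601 = 14641 + 39601 = 54242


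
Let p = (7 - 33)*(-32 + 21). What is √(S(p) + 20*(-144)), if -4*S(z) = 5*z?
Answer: 5*I*√518/2 ≈ 56.899*I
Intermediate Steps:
p = 286 (p = -26*(-11) = 286)
S(z) = -5*z/4
√(S(p) + 20*(-144)) = √(-5/4*286 + 20*(-144)) = √(-715/2 - 2880) = √(-6475/2) = 5*I*√518/2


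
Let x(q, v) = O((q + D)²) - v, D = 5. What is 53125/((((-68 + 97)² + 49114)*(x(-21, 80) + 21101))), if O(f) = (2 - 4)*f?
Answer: 10625/204905419 ≈ 5.1853e-5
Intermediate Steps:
O(f) = -2*f
x(q, v) = -v - 2*(5 + q)² (x(q, v) = -2*(q + 5)² - v = -2*(5 + q)² - v = -v - 2*(5 + q)²)
53125/((((-68 + 97)² + 49114)*(x(-21, 80) + 21101))) = 53125/((((-68 + 97)² + 49114)*((-1*80 - 2*(5 - 21)²) + 21101))) = 53125/(((29² + 49114)*((-80 - 2*(-16)²) + 21101))) = 53125/(((841 + 49114)*((-80 - 2*256) + 21101))) = 53125/((49955*((-80 - 512) + 21101))) = 53125/((49955*(-592 + 21101))) = 53125/((49955*20509)) = 53125/1024527095 = 53125*(1/1024527095) = 10625/204905419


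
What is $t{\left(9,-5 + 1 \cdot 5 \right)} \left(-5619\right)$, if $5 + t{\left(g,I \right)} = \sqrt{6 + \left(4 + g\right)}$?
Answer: $28095 - 5619 \sqrt{19} \approx 3602.3$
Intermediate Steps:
$t{\left(g,I \right)} = -5 + \sqrt{10 + g}$ ($t{\left(g,I \right)} = -5 + \sqrt{6 + \left(4 + g\right)} = -5 + \sqrt{10 + g}$)
$t{\left(9,-5 + 1 \cdot 5 \right)} \left(-5619\right) = \left(-5 + \sqrt{10 + 9}\right) \left(-5619\right) = \left(-5 + \sqrt{19}\right) \left(-5619\right) = 28095 - 5619 \sqrt{19}$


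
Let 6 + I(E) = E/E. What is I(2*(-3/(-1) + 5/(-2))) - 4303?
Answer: -4308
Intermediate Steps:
I(E) = -5 (I(E) = -6 + E/E = -6 + 1 = -5)
I(2*(-3/(-1) + 5/(-2))) - 4303 = -5 - 4303 = -4308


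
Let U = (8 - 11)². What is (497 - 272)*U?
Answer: 2025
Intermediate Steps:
U = 9 (U = (-3)² = 9)
(497 - 272)*U = (497 - 272)*9 = 225*9 = 2025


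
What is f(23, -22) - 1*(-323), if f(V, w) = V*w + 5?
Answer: -178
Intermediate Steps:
f(V, w) = 5 + V*w
f(23, -22) - 1*(-323) = (5 + 23*(-22)) - 1*(-323) = (5 - 506) + 323 = -501 + 323 = -178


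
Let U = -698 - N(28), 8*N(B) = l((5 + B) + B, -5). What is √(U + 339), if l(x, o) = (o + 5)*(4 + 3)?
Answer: I*√359 ≈ 18.947*I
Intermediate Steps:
l(x, o) = 35 + 7*o (l(x, o) = (5 + o)*7 = 35 + 7*o)
N(B) = 0 (N(B) = (35 + 7*(-5))/8 = (35 - 35)/8 = (⅛)*0 = 0)
U = -698 (U = -698 - 1*0 = -698 + 0 = -698)
√(U + 339) = √(-698 + 339) = √(-359) = I*√359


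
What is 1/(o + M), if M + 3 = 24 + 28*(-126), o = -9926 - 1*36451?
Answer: -1/49884 ≈ -2.0047e-5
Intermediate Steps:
o = -46377 (o = -9926 - 36451 = -46377)
M = -3507 (M = -3 + (24 + 28*(-126)) = -3 + (24 - 3528) = -3 - 3504 = -3507)
1/(o + M) = 1/(-46377 - 3507) = 1/(-49884) = -1/49884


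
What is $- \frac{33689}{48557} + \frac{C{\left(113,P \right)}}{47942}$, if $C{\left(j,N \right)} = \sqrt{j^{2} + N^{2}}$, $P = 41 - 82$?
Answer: $- \frac{571}{823} + \frac{85 \sqrt{2}}{47942} \approx -0.6913$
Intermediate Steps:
$P = -41$
$C{\left(j,N \right)} = \sqrt{N^{2} + j^{2}}$
$- \frac{33689}{48557} + \frac{C{\left(113,P \right)}}{47942} = - \frac{33689}{48557} + \frac{\sqrt{\left(-41\right)^{2} + 113^{2}}}{47942} = \left(-33689\right) \frac{1}{48557} + \sqrt{1681 + 12769} \cdot \frac{1}{47942} = - \frac{571}{823} + \sqrt{14450} \cdot \frac{1}{47942} = - \frac{571}{823} + 85 \sqrt{2} \cdot \frac{1}{47942} = - \frac{571}{823} + \frac{85 \sqrt{2}}{47942}$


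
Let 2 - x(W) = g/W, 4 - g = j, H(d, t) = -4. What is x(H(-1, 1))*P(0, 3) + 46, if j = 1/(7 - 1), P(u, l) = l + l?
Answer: 255/4 ≈ 63.750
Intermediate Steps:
P(u, l) = 2*l
j = ⅙ (j = 1/6 = ⅙ ≈ 0.16667)
g = 23/6 (g = 4 - 1*⅙ = 4 - ⅙ = 23/6 ≈ 3.8333)
x(W) = 2 - 23/(6*W)
x(H(-1, 1))*P(0, 3) + 46 = (2 - 23/6/(-4))*(2*3) + 46 = (2 - 23/6*(-¼))*6 + 46 = (2 + 23/24)*6 + 46 = (71/24)*6 + 46 = 71/4 + 46 = 255/4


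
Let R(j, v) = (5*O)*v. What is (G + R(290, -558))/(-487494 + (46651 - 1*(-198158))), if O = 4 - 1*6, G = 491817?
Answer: -165799/80895 ≈ -2.0496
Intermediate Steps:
O = -2 (O = 4 - 6 = -2)
R(j, v) = -10*v (R(j, v) = (5*(-2))*v = -10*v)
(G + R(290, -558))/(-487494 + (46651 - 1*(-198158))) = (491817 - 10*(-558))/(-487494 + (46651 - 1*(-198158))) = (491817 + 5580)/(-487494 + (46651 + 198158)) = 497397/(-487494 + 244809) = 497397/(-242685) = 497397*(-1/242685) = -165799/80895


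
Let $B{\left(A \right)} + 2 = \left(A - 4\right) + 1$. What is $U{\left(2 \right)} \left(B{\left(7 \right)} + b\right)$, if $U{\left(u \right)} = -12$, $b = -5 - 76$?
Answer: $948$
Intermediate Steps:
$b = -81$
$B{\left(A \right)} = -5 + A$ ($B{\left(A \right)} = -2 + \left(\left(A - 4\right) + 1\right) = -2 + \left(\left(-4 + A\right) + 1\right) = -2 + \left(-3 + A\right) = -5 + A$)
$U{\left(2 \right)} \left(B{\left(7 \right)} + b\right) = - 12 \left(\left(-5 + 7\right) - 81\right) = - 12 \left(2 - 81\right) = \left(-12\right) \left(-79\right) = 948$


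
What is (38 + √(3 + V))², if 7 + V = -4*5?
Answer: 1420 + 152*I*√6 ≈ 1420.0 + 372.32*I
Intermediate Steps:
V = -27 (V = -7 - 4*5 = -7 - 20 = -27)
(38 + √(3 + V))² = (38 + √(3 - 27))² = (38 + √(-24))² = (38 + 2*I*√6)²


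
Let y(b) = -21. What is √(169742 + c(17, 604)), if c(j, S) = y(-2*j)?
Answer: √169721 ≈ 411.97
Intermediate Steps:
c(j, S) = -21
√(169742 + c(17, 604)) = √(169742 - 21) = √169721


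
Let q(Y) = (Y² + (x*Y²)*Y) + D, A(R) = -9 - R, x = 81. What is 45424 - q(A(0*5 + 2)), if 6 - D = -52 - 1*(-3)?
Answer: 153059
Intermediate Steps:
D = 55 (D = 6 - (-52 - 1*(-3)) = 6 - (-52 + 3) = 6 - 1*(-49) = 6 + 49 = 55)
q(Y) = 55 + Y² + 81*Y³ (q(Y) = (Y² + (81*Y²)*Y) + 55 = (Y² + 81*Y³) + 55 = 55 + Y² + 81*Y³)
45424 - q(A(0*5 + 2)) = 45424 - (55 + (-9 - (0*5 + 2))² + 81*(-9 - (0*5 + 2))³) = 45424 - (55 + (-9 - (0 + 2))² + 81*(-9 - (0 + 2))³) = 45424 - (55 + (-9 - 1*2)² + 81*(-9 - 1*2)³) = 45424 - (55 + (-9 - 2)² + 81*(-9 - 2)³) = 45424 - (55 + (-11)² + 81*(-11)³) = 45424 - (55 + 121 + 81*(-1331)) = 45424 - (55 + 121 - 107811) = 45424 - 1*(-107635) = 45424 + 107635 = 153059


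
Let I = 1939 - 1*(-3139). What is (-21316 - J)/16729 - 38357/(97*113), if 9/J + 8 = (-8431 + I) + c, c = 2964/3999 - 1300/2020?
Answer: -396071622131944913/82971239919302530 ≈ -4.7736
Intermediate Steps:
I = 5078 (I = 1939 + 3139 = 5078)
c = 13143/134633 (c = 2964*(1/3999) - 1300*1/2020 = 988/1333 - 65/101 = 13143/134633 ≈ 0.097621)
J = -1211697/452488370 (J = 9/(-8 + ((-8431 + 5078) + 13143/134633)) = 9/(-8 + (-3353 + 13143/134633)) = 9/(-8 - 451411306/134633) = 9/(-452488370/134633) = 9*(-134633/452488370) = -1211697/452488370 ≈ -0.0026779)
(-21316 - J)/16729 - 38357/(97*113) = (-21316 - 1*(-1211697/452488370))/16729 - 38357/(97*113) = (-21316 + 1211697/452488370)*(1/16729) - 38357/10961 = -9645240883223/452488370*1/16729 - 38357*1/10961 = -9645240883223/7569677941730 - 38357/10961 = -396071622131944913/82971239919302530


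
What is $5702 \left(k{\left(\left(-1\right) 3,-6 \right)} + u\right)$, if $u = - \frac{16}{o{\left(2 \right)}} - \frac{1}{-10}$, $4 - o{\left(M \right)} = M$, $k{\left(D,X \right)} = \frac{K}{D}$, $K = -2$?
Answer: $- \frac{618667}{15} \approx -41244.0$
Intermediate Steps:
$k{\left(D,X \right)} = - \frac{2}{D}$
$o{\left(M \right)} = 4 - M$
$u = - \frac{79}{10}$ ($u = - \frac{16}{4 - 2} - \frac{1}{-10} = - \frac{16}{4 - 2} - - \frac{1}{10} = - \frac{16}{2} + \frac{1}{10} = \left(-16\right) \frac{1}{2} + \frac{1}{10} = -8 + \frac{1}{10} = - \frac{79}{10} \approx -7.9$)
$5702 \left(k{\left(\left(-1\right) 3,-6 \right)} + u\right) = 5702 \left(- \frac{2}{\left(-1\right) 3} - \frac{79}{10}\right) = 5702 \left(- \frac{2}{-3} - \frac{79}{10}\right) = 5702 \left(\left(-2\right) \left(- \frac{1}{3}\right) - \frac{79}{10}\right) = 5702 \left(\frac{2}{3} - \frac{79}{10}\right) = 5702 \left(- \frac{217}{30}\right) = - \frac{618667}{15}$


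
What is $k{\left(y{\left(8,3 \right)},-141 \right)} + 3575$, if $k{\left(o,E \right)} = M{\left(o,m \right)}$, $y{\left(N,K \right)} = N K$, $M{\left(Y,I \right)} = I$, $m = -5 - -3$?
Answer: $3573$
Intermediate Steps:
$m = -2$ ($m = -5 + 3 = -2$)
$y{\left(N,K \right)} = K N$
$k{\left(o,E \right)} = -2$
$k{\left(y{\left(8,3 \right)},-141 \right)} + 3575 = -2 + 3575 = 3573$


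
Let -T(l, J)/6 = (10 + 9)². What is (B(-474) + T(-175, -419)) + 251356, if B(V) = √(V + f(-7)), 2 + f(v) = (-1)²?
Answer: 249190 + 5*I*√19 ≈ 2.4919e+5 + 21.794*I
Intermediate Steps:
T(l, J) = -2166 (T(l, J) = -6*(10 + 9)² = -6*19² = -6*361 = -2166)
f(v) = -1 (f(v) = -2 + (-1)² = -2 + 1 = -1)
B(V) = √(-1 + V) (B(V) = √(V - 1) = √(-1 + V))
(B(-474) + T(-175, -419)) + 251356 = (√(-1 - 474) - 2166) + 251356 = (√(-475) - 2166) + 251356 = (5*I*√19 - 2166) + 251356 = (-2166 + 5*I*√19) + 251356 = 249190 + 5*I*√19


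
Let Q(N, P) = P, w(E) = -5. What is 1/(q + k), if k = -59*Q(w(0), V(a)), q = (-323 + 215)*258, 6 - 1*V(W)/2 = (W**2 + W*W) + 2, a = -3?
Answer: -1/26212 ≈ -3.8150e-5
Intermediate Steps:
V(W) = 8 - 4*W**2 (V(W) = 12 - 2*((W**2 + W*W) + 2) = 12 - 2*((W**2 + W**2) + 2) = 12 - 2*(2*W**2 + 2) = 12 - 2*(2 + 2*W**2) = 12 + (-4 - 4*W**2) = 8 - 4*W**2)
q = -27864 (q = -108*258 = -27864)
k = 1652 (k = -59*(8 - 4*(-3)**2) = -59*(8 - 4*9) = -59*(8 - 36) = -59*(-28) = 1652)
1/(q + k) = 1/(-27864 + 1652) = 1/(-26212) = -1/26212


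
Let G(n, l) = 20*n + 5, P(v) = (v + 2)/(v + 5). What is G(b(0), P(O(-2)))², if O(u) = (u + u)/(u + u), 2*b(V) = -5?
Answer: 2025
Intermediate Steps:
b(V) = -5/2 (b(V) = (½)*(-5) = -5/2)
O(u) = 1 (O(u) = (2*u)/((2*u)) = (2*u)*(1/(2*u)) = 1)
P(v) = (2 + v)/(5 + v)
G(n, l) = 5 + 20*n
G(b(0), P(O(-2)))² = (5 + 20*(-5/2))² = (5 - 50)² = (-45)² = 2025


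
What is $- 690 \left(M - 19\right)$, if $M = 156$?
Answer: $-94530$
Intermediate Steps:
$- 690 \left(M - 19\right) = - 690 \left(156 - 19\right) = \left(-690\right) 137 = -94530$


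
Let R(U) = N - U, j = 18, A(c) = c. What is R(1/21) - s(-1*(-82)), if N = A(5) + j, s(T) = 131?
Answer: -2269/21 ≈ -108.05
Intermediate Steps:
N = 23 (N = 5 + 18 = 23)
R(U) = 23 - U
R(1/21) - s(-1*(-82)) = (23 - 1/21) - 1*131 = (23 - 1*1/21) - 131 = (23 - 1/21) - 131 = 482/21 - 131 = -2269/21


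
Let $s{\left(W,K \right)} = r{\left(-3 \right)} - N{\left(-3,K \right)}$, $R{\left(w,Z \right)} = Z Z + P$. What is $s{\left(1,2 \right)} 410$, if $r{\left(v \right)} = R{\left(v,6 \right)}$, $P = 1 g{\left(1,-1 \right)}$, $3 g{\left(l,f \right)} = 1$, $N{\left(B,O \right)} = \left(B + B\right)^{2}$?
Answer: $\frac{410}{3} \approx 136.67$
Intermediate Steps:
$N{\left(B,O \right)} = 4 B^{2}$ ($N{\left(B,O \right)} = \left(2 B\right)^{2} = 4 B^{2}$)
$g{\left(l,f \right)} = \frac{1}{3}$ ($g{\left(l,f \right)} = \frac{1}{3} \cdot 1 = \frac{1}{3}$)
$P = \frac{1}{3}$ ($P = 1 \cdot \frac{1}{3} = \frac{1}{3} \approx 0.33333$)
$R{\left(w,Z \right)} = \frac{1}{3} + Z^{2}$ ($R{\left(w,Z \right)} = Z Z + \frac{1}{3} = Z^{2} + \frac{1}{3} = \frac{1}{3} + Z^{2}$)
$r{\left(v \right)} = \frac{109}{3}$ ($r{\left(v \right)} = \frac{1}{3} + 6^{2} = \frac{1}{3} + 36 = \frac{109}{3}$)
$s{\left(W,K \right)} = \frac{1}{3}$ ($s{\left(W,K \right)} = \frac{109}{3} - 4 \left(-3\right)^{2} = \frac{109}{3} - 4 \cdot 9 = \frac{109}{3} - 36 = \frac{1}{3}$)
$s{\left(1,2 \right)} 410 = \frac{1}{3} \cdot 410 = \frac{410}{3}$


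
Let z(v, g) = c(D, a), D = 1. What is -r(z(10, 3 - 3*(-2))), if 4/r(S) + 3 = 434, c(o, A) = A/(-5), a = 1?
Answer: -4/431 ≈ -0.0092807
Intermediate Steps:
c(o, A) = -A/5 (c(o, A) = A*(-1/5) = -A/5)
z(v, g) = -1/5 (z(v, g) = -1/5*1 = -1/5)
r(S) = 4/431 (r(S) = 4/(-3 + 434) = 4/431)
-r(z(10, 3 - 3*(-2))) = -1*4/431 = -4/431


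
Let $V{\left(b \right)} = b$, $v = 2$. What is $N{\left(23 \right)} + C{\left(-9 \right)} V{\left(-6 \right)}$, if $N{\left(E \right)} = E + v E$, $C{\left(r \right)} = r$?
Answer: $123$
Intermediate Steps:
$N{\left(E \right)} = 3 E$ ($N{\left(E \right)} = E + 2 E = 3 E$)
$N{\left(23 \right)} + C{\left(-9 \right)} V{\left(-6 \right)} = 3 \cdot 23 - -54 = 69 + 54 = 123$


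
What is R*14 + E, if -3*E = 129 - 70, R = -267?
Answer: -11273/3 ≈ -3757.7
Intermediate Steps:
E = -59/3 (E = -(129 - 70)/3 = -⅓*59 = -59/3 ≈ -19.667)
R*14 + E = -267*14 - 59/3 = -3738 - 59/3 = -11273/3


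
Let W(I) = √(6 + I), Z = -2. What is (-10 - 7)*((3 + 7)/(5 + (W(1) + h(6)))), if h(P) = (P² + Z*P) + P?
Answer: -425/87 + 85*√7/609 ≈ -4.5158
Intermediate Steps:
h(P) = P² - P (h(P) = (P² - 2*P) + P = P² - P)
(-10 - 7)*((3 + 7)/(5 + (W(1) + h(6)))) = (-10 - 7)*((3 + 7)/(5 + (√(6 + 1) + 6*(-1 + 6)))) = -170/(5 + (√7 + 6*5)) = -170/(5 + (√7 + 30)) = -170/(5 + (30 + √7)) = -170/(35 + √7)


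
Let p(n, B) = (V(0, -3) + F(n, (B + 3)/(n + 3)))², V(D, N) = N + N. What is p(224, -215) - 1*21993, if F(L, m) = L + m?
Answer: 1294649779/51529 ≈ 25125.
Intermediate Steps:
V(D, N) = 2*N
p(n, B) = (-6 + n + (3 + B)/(3 + n))² (p(n, B) = (2*(-3) + (n + (B + 3)/(n + 3)))² = (-6 + (n + (3 + B)/(3 + n)))² = (-6 + n + (3 + B)/(3 + n))²)
p(224, -215) - 1*21993 = (3 - 215 + (-6 + 224)*(3 + 224))²/(3 + 224)² - 1*21993 = (3 - 215 + 218*227)²/227² - 21993 = (3 - 215 + 49486)²/51529 - 21993 = (1/51529)*49274² - 21993 = (1/51529)*2427927076 - 21993 = 2427927076/51529 - 21993 = 1294649779/51529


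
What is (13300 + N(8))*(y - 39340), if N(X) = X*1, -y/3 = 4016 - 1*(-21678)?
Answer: -1549343976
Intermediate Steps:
y = -77082 (y = -3*(4016 - 1*(-21678)) = -3*(4016 + 21678) = -3*25694 = -77082)
N(X) = X
(13300 + N(8))*(y - 39340) = (13300 + 8)*(-77082 - 39340) = 13308*(-116422) = -1549343976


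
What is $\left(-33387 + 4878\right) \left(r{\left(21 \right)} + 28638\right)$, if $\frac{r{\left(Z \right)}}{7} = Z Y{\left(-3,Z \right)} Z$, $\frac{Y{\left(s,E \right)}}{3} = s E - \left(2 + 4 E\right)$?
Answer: $38522814759$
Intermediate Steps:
$Y{\left(s,E \right)} = -6 - 12 E + 3 E s$ ($Y{\left(s,E \right)} = 3 \left(s E - \left(2 + 4 E\right)\right) = 3 \left(E s - \left(2 + 4 E\right)\right) = 3 \left(-2 - 4 E + E s\right) = -6 - 12 E + 3 E s$)
$r{\left(Z \right)} = 7 Z^{2} \left(-6 - 21 Z\right)$ ($r{\left(Z \right)} = 7 Z \left(-6 - 12 Z + 3 Z \left(-3\right)\right) Z = 7 Z \left(-6 - 12 Z - 9 Z\right) Z = 7 Z \left(-6 - 21 Z\right) Z = 7 Z^{2} \left(-6 - 21 Z\right)$)
$\left(-33387 + 4878\right) \left(r{\left(21 \right)} + 28638\right) = \left(-33387 + 4878\right) \left(21^{2} \left(-42 - 3087\right) + 28638\right) = - 28509 \left(441 \left(-42 - 3087\right) + 28638\right) = - 28509 \left(441 \left(-3129\right) + 28638\right) = - 28509 \left(-1379889 + 28638\right) = \left(-28509\right) \left(-1351251\right) = 38522814759$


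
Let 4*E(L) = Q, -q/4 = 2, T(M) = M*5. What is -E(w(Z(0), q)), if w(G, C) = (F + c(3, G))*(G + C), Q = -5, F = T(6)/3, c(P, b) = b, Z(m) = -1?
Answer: 5/4 ≈ 1.2500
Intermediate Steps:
T(M) = 5*M
q = -8 (q = -4*2 = -8)
F = 10 (F = (5*6)/3 = 30*(1/3) = 10)
w(G, C) = (10 + G)*(C + G) (w(G, C) = (10 + G)*(G + C) = (10 + G)*(C + G))
E(L) = -5/4 (E(L) = (1/4)*(-5) = -5/4)
-E(w(Z(0), q)) = -1*(-5/4) = 5/4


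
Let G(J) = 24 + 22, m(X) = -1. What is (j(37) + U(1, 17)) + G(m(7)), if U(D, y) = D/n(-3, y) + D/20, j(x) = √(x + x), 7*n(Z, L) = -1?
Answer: 781/20 + √74 ≈ 47.652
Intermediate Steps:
n(Z, L) = -⅐ (n(Z, L) = (⅐)*(-1) = -⅐)
G(J) = 46
j(x) = √2*√x (j(x) = √(2*x) = √2*√x)
U(D, y) = -139*D/20 (U(D, y) = D/(-⅐) + D/20 = D*(-7) + D*(1/20) = -7*D + D/20 = -139*D/20)
(j(37) + U(1, 17)) + G(m(7)) = (√2*√37 - 139/20*1) + 46 = (√74 - 139/20) + 46 = (-139/20 + √74) + 46 = 781/20 + √74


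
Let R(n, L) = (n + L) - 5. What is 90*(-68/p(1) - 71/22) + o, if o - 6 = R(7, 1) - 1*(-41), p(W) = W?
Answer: -69965/11 ≈ -6360.5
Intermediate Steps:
R(n, L) = -5 + L + n (R(n, L) = (L + n) - 5 = -5 + L + n)
o = 50 (o = 6 + ((-5 + 1 + 7) - 1*(-41)) = 6 + (3 + 41) = 6 + 44 = 50)
90*(-68/p(1) - 71/22) + o = 90*(-68/1 - 71/22) + 50 = 90*(-68*1 - 71*1/22) + 50 = 90*(-68 - 71/22) + 50 = 90*(-1567/22) + 50 = -70515/11 + 50 = -69965/11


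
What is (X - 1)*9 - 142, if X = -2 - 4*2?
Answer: -241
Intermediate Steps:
X = -10 (X = -2 - 8 = -10)
(X - 1)*9 - 142 = (-10 - 1)*9 - 142 = -11*9 - 142 = -99 - 142 = -241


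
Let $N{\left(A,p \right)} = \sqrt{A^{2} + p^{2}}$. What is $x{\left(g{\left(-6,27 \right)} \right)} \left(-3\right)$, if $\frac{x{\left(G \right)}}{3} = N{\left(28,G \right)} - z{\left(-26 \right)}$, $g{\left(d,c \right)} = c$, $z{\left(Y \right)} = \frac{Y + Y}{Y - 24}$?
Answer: $\frac{234}{25} - 9 \sqrt{1513} \approx -340.72$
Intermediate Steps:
$z{\left(Y \right)} = \frac{2 Y}{-24 + Y}$
$x{\left(G \right)} = - \frac{78}{25} + 3 \sqrt{784 + G^{2}}$ ($x{\left(G \right)} = 3 \left(\sqrt{28^{2} + G^{2}} - 2 \left(-26\right) \frac{1}{-24 - 26}\right) = 3 \left(\sqrt{784 + G^{2}} - 2 \left(-26\right) \frac{1}{-50}\right) = 3 \left(\sqrt{784 + G^{2}} - 2 \left(-26\right) \left(- \frac{1}{50}\right)\right) = 3 \left(\sqrt{784 + G^{2}} - \frac{26}{25}\right) = 3 \left(- \frac{26}{25} + \sqrt{784 + G^{2}}\right) = - \frac{78}{25} + 3 \sqrt{784 + G^{2}}$)
$x{\left(g{\left(-6,27 \right)} \right)} \left(-3\right) = \left(- \frac{78}{25} + 3 \sqrt{784 + 27^{2}}\right) \left(-3\right) = \left(- \frac{78}{25} + 3 \sqrt{784 + 729}\right) \left(-3\right) = \left(- \frac{78}{25} + 3 \sqrt{1513}\right) \left(-3\right) = \frac{234}{25} - 9 \sqrt{1513}$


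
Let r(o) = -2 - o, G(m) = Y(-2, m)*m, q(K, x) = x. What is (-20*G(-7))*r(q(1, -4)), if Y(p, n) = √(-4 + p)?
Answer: 280*I*√6 ≈ 685.86*I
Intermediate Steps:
G(m) = I*m*√6 (G(m) = √(-4 - 2)*m = √(-6)*m = (I*√6)*m = I*m*√6)
(-20*G(-7))*r(q(1, -4)) = (-20*I*(-7)*√6)*(-2 - 1*(-4)) = (-(-140)*I*√6)*(-2 + 4) = (140*I*√6)*2 = 280*I*√6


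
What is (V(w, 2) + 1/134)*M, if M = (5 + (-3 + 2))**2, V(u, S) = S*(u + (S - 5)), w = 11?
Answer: 17160/67 ≈ 256.12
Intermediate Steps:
V(u, S) = S*(-5 + S + u) (V(u, S) = S*(u + (-5 + S)) = S*(-5 + S + u))
M = 16 (M = (5 - 1)**2 = 4**2 = 16)
(V(w, 2) + 1/134)*M = (2*(-5 + 2 + 11) + 1/134)*16 = (2*8 + 1/134)*16 = (16 + 1/134)*16 = (2145/134)*16 = 17160/67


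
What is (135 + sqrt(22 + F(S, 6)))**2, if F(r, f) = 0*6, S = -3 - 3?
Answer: (135 + sqrt(22))**2 ≈ 19513.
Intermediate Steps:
S = -6
F(r, f) = 0
(135 + sqrt(22 + F(S, 6)))**2 = (135 + sqrt(22 + 0))**2 = (135 + sqrt(22))**2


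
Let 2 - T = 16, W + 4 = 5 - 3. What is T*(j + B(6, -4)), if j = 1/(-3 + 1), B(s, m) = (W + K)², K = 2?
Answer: 7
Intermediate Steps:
W = -2 (W = -4 + (5 - 3) = -4 + 2 = -2)
T = -14 (T = 2 - 1*16 = 2 - 16 = -14)
B(s, m) = 0 (B(s, m) = (-2 + 2)² = 0² = 0)
j = -½ (j = 1/(-2) = -½ ≈ -0.50000)
T*(j + B(6, -4)) = -14*(-½ + 0) = -14*(-½) = 7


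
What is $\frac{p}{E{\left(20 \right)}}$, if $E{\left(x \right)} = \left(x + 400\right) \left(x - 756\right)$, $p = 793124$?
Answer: $- \frac{198281}{77280} \approx -2.5657$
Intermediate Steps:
$E{\left(x \right)} = \left(-756 + x\right) \left(400 + x\right)$ ($E{\left(x \right)} = \left(400 + x\right) \left(-756 + x\right) = \left(-756 + x\right) \left(400 + x\right)$)
$\frac{p}{E{\left(20 \right)}} = \frac{793124}{-302400 + 20^{2} - 7120} = \frac{793124}{-302400 + 400 - 7120} = \frac{793124}{-309120} = 793124 \left(- \frac{1}{309120}\right) = - \frac{198281}{77280}$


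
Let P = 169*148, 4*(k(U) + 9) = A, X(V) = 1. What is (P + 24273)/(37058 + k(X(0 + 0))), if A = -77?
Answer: 197140/148119 ≈ 1.3310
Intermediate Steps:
k(U) = -113/4 (k(U) = -9 + (¼)*(-77) = -9 - 77/4 = -113/4)
P = 25012
(P + 24273)/(37058 + k(X(0 + 0))) = (25012 + 24273)/(37058 - 113/4) = 49285/(148119/4) = 49285*(4/148119) = 197140/148119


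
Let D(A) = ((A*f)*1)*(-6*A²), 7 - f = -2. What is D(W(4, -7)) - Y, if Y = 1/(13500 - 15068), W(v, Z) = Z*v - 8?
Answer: 3950456833/1568 ≈ 2.5194e+6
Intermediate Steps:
f = 9 (f = 7 - 1*(-2) = 7 + 2 = 9)
W(v, Z) = -8 + Z*v
D(A) = -54*A³ (D(A) = ((A*9)*1)*(-6*A²) = ((9*A)*1)*(-6*A²) = (9*A)*(-6*A²) = -54*A³)
Y = -1/1568 (Y = 1/(-1568) = -1/1568 ≈ -0.00063775)
D(W(4, -7)) - Y = -54*(-8 - 7*4)³ - 1*(-1/1568) = -54*(-8 - 28)³ + 1/1568 = -54*(-36)³ + 1/1568 = -54*(-46656) + 1/1568 = 2519424 + 1/1568 = 3950456833/1568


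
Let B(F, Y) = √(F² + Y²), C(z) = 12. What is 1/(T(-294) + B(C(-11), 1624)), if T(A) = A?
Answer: 147/1275542 + √164845/637771 ≈ 0.00075185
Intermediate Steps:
1/(T(-294) + B(C(-11), 1624)) = 1/(-294 + √(12² + 1624²)) = 1/(-294 + √(144 + 2637376)) = 1/(-294 + √2637520) = 1/(-294 + 4*√164845)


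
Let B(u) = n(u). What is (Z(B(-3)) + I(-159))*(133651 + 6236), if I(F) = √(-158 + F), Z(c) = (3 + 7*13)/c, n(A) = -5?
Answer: -13149378/5 + 139887*I*√317 ≈ -2.6299e+6 + 2.4906e+6*I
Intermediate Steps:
B(u) = -5
Z(c) = 94/c (Z(c) = (3 + 91)/c = 94/c)
(Z(B(-3)) + I(-159))*(133651 + 6236) = (94/(-5) + √(-158 - 159))*(133651 + 6236) = (94*(-⅕) + √(-317))*139887 = (-94/5 + I*√317)*139887 = -13149378/5 + 139887*I*√317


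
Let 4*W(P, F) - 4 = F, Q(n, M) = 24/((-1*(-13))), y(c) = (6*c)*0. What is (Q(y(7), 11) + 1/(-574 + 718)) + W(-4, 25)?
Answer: 17041/1872 ≈ 9.1031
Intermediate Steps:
y(c) = 0
Q(n, M) = 24/13
W(P, F) = 1 + F/4
(Q(y(7), 11) + 1/(-574 + 718)) + W(-4, 25) = (24/13 + 1/(-574 + 718)) + (1 + (¼)*25) = (24/13 + 1/144) + (1 + 25/4) = (24/13 + 1/144) + 29/4 = 3469/1872 + 29/4 = 17041/1872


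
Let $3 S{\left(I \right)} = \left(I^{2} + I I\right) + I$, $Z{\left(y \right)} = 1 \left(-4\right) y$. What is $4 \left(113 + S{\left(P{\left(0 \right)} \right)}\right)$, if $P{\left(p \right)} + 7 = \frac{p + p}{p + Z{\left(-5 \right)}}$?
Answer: $\frac{1720}{3} \approx 573.33$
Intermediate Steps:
$Z{\left(y \right)} = - 4 y$
$P{\left(p \right)} = -7 + \frac{2 p}{20 + p}$ ($P{\left(p \right)} = -7 + \frac{p + p}{p - -20} = -7 + \frac{2 p}{p + 20} = -7 + \frac{2 p}{20 + p}$)
$S{\left(I \right)} = \frac{I}{3} + \frac{2 I^{2}}{3}$ ($S{\left(I \right)} = \frac{\left(I^{2} + I I\right) + I}{3} = \frac{\left(I^{2} + I^{2}\right) + I}{3} = \frac{2 I^{2} + I}{3} = \frac{I + 2 I^{2}}{3} = \frac{I}{3} + \frac{2 I^{2}}{3}$)
$4 \left(113 + S{\left(P{\left(0 \right)} \right)}\right) = 4 \left(113 + \frac{\frac{5 \left(-28 - 0\right)}{20 + 0} \left(1 + 2 \frac{5 \left(-28 - 0\right)}{20 + 0}\right)}{3}\right) = 4 \left(113 + \frac{\frac{5 \left(-28 + 0\right)}{20} \left(1 + 2 \frac{5 \left(-28 + 0\right)}{20}\right)}{3}\right) = 4 \left(113 + \frac{5 \cdot \frac{1}{20} \left(-28\right) \left(1 + 2 \cdot 5 \cdot \frac{1}{20} \left(-28\right)\right)}{3}\right) = 4 \left(113 + \frac{1}{3} \left(-7\right) \left(1 + 2 \left(-7\right)\right)\right) = 4 \left(113 + \frac{1}{3} \left(-7\right) \left(1 - 14\right)\right) = 4 \left(113 + \frac{1}{3} \left(-7\right) \left(-13\right)\right) = 4 \left(113 + \frac{91}{3}\right) = 4 \cdot \frac{430}{3} = \frac{1720}{3}$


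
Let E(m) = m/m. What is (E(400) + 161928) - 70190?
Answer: 91739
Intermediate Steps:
E(m) = 1
(E(400) + 161928) - 70190 = (1 + 161928) - 70190 = 161929 - 70190 = 91739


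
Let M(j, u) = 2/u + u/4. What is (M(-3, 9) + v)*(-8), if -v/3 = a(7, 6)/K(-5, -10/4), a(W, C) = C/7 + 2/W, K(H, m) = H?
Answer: -7958/315 ≈ -25.263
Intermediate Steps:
a(W, C) = 2/W + C/7 (a(W, C) = C*(1/7) + 2/W = C/7 + 2/W = 2/W + C/7)
M(j, u) = 2/u + u/4 (M(j, u) = 2/u + u*(1/4) = 2/u + u/4)
v = 24/35 (v = -3*(2/7 + (1/7)*6)/(-5) = -3*(2*(1/7) + 6/7)*(-1)/5 = -3*(2/7 + 6/7)*(-1)/5 = -24*(-1)/(7*5) = -3*(-8/35) = 24/35 ≈ 0.68571)
(M(-3, 9) + v)*(-8) = ((2/9 + (1/4)*9) + 24/35)*(-8) = ((2*(1/9) + 9/4) + 24/35)*(-8) = ((2/9 + 9/4) + 24/35)*(-8) = (89/36 + 24/35)*(-8) = (3979/1260)*(-8) = -7958/315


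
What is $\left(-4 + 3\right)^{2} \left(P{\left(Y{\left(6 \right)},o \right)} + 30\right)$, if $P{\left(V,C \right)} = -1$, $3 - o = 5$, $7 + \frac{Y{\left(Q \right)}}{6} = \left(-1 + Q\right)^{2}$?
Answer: $29$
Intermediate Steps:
$Y{\left(Q \right)} = -42 + 6 \left(-1 + Q\right)^{2}$
$o = -2$ ($o = 3 - 5 = -2$)
$\left(-4 + 3\right)^{2} \left(P{\left(Y{\left(6 \right)},o \right)} + 30\right) = \left(-4 + 3\right)^{2} \left(-1 + 30\right) = \left(-1\right)^{2} \cdot 29 = 1 \cdot 29 = 29$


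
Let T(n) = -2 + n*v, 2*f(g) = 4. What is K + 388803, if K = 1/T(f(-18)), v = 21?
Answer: 15552121/40 ≈ 3.8880e+5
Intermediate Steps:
f(g) = 2 (f(g) = (½)*4 = 2)
T(n) = -2 + 21*n (T(n) = -2 + n*21 = -2 + 21*n)
K = 1/40 (K = 1/(-2 + 21*2) = 1/(-2 + 42) = 1/40 ≈ 0.025000)
K + 388803 = 1/40 + 388803 = 15552121/40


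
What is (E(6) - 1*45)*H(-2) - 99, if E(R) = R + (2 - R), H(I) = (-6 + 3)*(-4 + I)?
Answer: -873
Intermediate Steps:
H(I) = 12 - 3*I (H(I) = -3*(-4 + I) = 12 - 3*I)
E(R) = 2
(E(6) - 1*45)*H(-2) - 99 = (2 - 1*45)*(12 - 3*(-2)) - 99 = (2 - 45)*(12 + 6) - 99 = -43*18 - 99 = -774 - 99 = -873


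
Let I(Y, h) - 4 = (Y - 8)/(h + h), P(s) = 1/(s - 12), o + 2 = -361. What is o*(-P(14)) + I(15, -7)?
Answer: 185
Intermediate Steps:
o = -363 (o = -2 - 361 = -363)
P(s) = 1/(-12 + s)
I(Y, h) = 4 + (-8 + Y)/(2*h) (I(Y, h) = 4 + (Y - 8)/(h + h) = 4 + (-8 + Y)/((2*h)) = 4 + (-8 + Y)*(1/(2*h)) = 4 + (-8 + Y)/(2*h))
o*(-P(14)) + I(15, -7) = -(-363)/(-12 + 14) + (½)*(-8 + 15 + 8*(-7))/(-7) = -(-363)/2 + (½)*(-⅐)*(-8 + 15 - 56) = -(-363)/2 + (½)*(-⅐)*(-49) = -363*(-½) + 7/2 = 363/2 + 7/2 = 185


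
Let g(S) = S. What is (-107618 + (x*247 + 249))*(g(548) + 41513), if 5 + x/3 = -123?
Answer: -8505449237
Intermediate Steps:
x = -384 (x = -15 + 3*(-123) = -15 - 369 = -384)
(-107618 + (x*247 + 249))*(g(548) + 41513) = (-107618 + (-384*247 + 249))*(548 + 41513) = (-107618 + (-94848 + 249))*42061 = (-107618 - 94599)*42061 = -202217*42061 = -8505449237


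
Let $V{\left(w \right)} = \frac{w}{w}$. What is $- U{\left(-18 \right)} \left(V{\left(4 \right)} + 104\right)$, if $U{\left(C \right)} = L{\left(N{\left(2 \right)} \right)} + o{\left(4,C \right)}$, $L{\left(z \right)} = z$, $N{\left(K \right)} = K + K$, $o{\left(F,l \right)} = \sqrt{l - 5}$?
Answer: $-420 - 105 i \sqrt{23} \approx -420.0 - 503.56 i$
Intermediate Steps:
$o{\left(F,l \right)} = \sqrt{-5 + l}$
$N{\left(K \right)} = 2 K$
$U{\left(C \right)} = 4 + \sqrt{-5 + C}$ ($U{\left(C \right)} = 2 \cdot 2 + \sqrt{-5 + C} = 4 + \sqrt{-5 + C}$)
$V{\left(w \right)} = 1$
$- U{\left(-18 \right)} \left(V{\left(4 \right)} + 104\right) = - \left(4 + \sqrt{-5 - 18}\right) \left(1 + 104\right) = - \left(4 + \sqrt{-23}\right) 105 = - \left(4 + i \sqrt{23}\right) 105 = - (420 + 105 i \sqrt{23}) = -420 - 105 i \sqrt{23}$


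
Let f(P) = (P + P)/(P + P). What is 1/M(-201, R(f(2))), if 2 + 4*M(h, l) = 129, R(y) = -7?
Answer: 4/127 ≈ 0.031496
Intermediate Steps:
f(P) = 1 (f(P) = (2*P)/((2*P)) = (2*P)*(1/(2*P)) = 1)
M(h, l) = 127/4 (M(h, l) = -½ + (¼)*129 = -½ + 129/4 = 127/4)
1/M(-201, R(f(2))) = 1/(127/4) = 4/127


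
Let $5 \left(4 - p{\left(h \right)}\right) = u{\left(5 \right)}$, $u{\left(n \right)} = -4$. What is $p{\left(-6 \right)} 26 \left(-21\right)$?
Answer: $- \frac{13104}{5} \approx -2620.8$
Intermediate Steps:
$p{\left(h \right)} = \frac{24}{5}$ ($p{\left(h \right)} = 4 - - \frac{4}{5} = 4 + \frac{4}{5} = \frac{24}{5}$)
$p{\left(-6 \right)} 26 \left(-21\right) = \frac{24}{5} \cdot 26 \left(-21\right) = \frac{624}{5} \left(-21\right) = - \frac{13104}{5}$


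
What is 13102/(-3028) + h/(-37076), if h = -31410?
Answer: -24416267/7016633 ≈ -3.4798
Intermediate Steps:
13102/(-3028) + h/(-37076) = 13102/(-3028) - 31410/(-37076) = 13102*(-1/3028) - 31410*(-1/37076) = -6551/1514 + 15705/18538 = -24416267/7016633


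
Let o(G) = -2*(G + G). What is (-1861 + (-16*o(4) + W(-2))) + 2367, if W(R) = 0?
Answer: 762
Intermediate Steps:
o(G) = -4*G
(-1861 + (-16*o(4) + W(-2))) + 2367 = (-1861 + (-(-64)*4 + 0)) + 2367 = (-1861 + (-16*(-16) + 0)) + 2367 = (-1861 + (256 + 0)) + 2367 = (-1861 + 256) + 2367 = -1605 + 2367 = 762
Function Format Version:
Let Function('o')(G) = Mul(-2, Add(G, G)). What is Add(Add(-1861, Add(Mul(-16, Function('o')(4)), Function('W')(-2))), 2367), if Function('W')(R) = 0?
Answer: 762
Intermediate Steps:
Function('o')(G) = Mul(-4, G) (Function('o')(G) = Mul(-2, Mul(2, G)) = Mul(-4, G))
Add(Add(-1861, Add(Mul(-16, Function('o')(4)), Function('W')(-2))), 2367) = Add(Add(-1861, Add(Mul(-16, Mul(-4, 4)), 0)), 2367) = Add(Add(-1861, Add(Mul(-16, -16), 0)), 2367) = Add(Add(-1861, Add(256, 0)), 2367) = Add(Add(-1861, 256), 2367) = Add(-1605, 2367) = 762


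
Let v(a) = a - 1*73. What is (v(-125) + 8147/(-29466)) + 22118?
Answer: 645886573/29466 ≈ 21920.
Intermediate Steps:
v(a) = -73 + a (v(a) = a - 73 = -73 + a)
(v(-125) + 8147/(-29466)) + 22118 = ((-73 - 125) + 8147/(-29466)) + 22118 = (-198 + 8147*(-1/29466)) + 22118 = (-198 - 8147/29466) + 22118 = -5842415/29466 + 22118 = 645886573/29466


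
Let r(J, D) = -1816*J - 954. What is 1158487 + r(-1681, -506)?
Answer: 4210229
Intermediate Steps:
r(J, D) = -954 - 1816*J
1158487 + r(-1681, -506) = 1158487 + (-954 - 1816*(-1681)) = 1158487 + (-954 + 3052696) = 1158487 + 3051742 = 4210229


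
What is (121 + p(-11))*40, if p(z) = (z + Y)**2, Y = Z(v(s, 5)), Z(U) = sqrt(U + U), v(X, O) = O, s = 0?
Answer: 10080 - 880*sqrt(10) ≈ 7297.2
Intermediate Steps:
Z(U) = sqrt(2)*sqrt(U) (Z(U) = sqrt(2*U) = sqrt(2)*sqrt(U))
Y = sqrt(10) (Y = sqrt(2)*sqrt(5) = sqrt(10) ≈ 3.1623)
p(z) = (z + sqrt(10))**2
(121 + p(-11))*40 = (121 + (-11 + sqrt(10))**2)*40 = 4840 + 40*(-11 + sqrt(10))**2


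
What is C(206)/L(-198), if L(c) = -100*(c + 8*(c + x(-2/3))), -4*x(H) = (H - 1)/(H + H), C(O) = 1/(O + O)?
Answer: 1/73521400 ≈ 1.3601e-8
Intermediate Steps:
C(O) = 1/(2*O)
x(H) = -(-1 + H)/(8*H) (x(H) = -(H - 1)/(4*(H + H)) = -(-1 + H)/(4*(2*H)) = -(-1 + H)*1/(2*H)/4 = -(-1 + H)/(8*H))
L(c) = 250 - 900*c (L(c) = -100*(c + 8*(c + (1 - (-2)/3)/(8*((-2/3))))) = -100*(c + 8*(c + (1 - (-2)/3)/(8*((-2*1/3))))) = -100*(c + 8*(c + (1 - 1*(-2/3))/(8*(-2/3)))) = -100*(c + 8*(c + (1/8)*(-3/2)*(1 + 2/3))) = -100*(c + 8*(c + (1/8)*(-3/2)*(5/3))) = -100*(c + 8*(c - 5/16)) = -100*(c + 8*(-5/16 + c)) = -100*(c + (-5/2 + 8*c)) = -100*(-5/2 + 9*c) = 250 - 900*c)
C(206)/L(-198) = ((1/2)/206)/(250 - 900*(-198)) = ((1/2)*(1/206))/(250 + 178200) = (1/412)/178450 = (1/412)*(1/178450) = 1/73521400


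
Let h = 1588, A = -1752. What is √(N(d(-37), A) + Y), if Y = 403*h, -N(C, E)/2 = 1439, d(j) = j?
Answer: √637086 ≈ 798.18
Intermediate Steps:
N(C, E) = -2878 (N(C, E) = -2*1439 = -2878)
Y = 639964 (Y = 403*1588 = 639964)
√(N(d(-37), A) + Y) = √(-2878 + 639964) = √637086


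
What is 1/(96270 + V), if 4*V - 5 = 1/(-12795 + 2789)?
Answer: 40024/3853160509 ≈ 1.0387e-5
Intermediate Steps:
V = 50029/40024 (V = 5/4 + 1/(4*(-12795 + 2789)) = 5/4 + (¼)/(-10006) = 5/4 + (¼)*(-1/10006) = 5/4 - 1/40024 = 50029/40024 ≈ 1.2500)
1/(96270 + V) = 1/(96270 + 50029/40024) = 1/(3853160509/40024) = 40024/3853160509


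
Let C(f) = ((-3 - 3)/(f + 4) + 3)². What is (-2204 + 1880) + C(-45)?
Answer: -528003/1681 ≈ -314.10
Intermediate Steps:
C(f) = (3 - 6/(4 + f))² (C(f) = (-6/(4 + f) + 3)² = (3 - 6/(4 + f))²)
(-2204 + 1880) + C(-45) = (-2204 + 1880) + 9*(2 - 45)²/(4 - 45)² = -324 + 9*(-43)²/(-41)² = -324 + 9*1849*(1/1681) = -324 + 16641/1681 = -528003/1681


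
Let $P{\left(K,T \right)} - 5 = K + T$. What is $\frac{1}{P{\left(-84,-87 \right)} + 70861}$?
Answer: $\frac{1}{70695} \approx 1.4145 \cdot 10^{-5}$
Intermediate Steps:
$P{\left(K,T \right)} = 5 + K + T$ ($P{\left(K,T \right)} = 5 + \left(K + T\right) = 5 + K + T$)
$\frac{1}{P{\left(-84,-87 \right)} + 70861} = \frac{1}{\left(5 - 84 - 87\right) + 70861} = \frac{1}{-166 + 70861} = \frac{1}{70695}$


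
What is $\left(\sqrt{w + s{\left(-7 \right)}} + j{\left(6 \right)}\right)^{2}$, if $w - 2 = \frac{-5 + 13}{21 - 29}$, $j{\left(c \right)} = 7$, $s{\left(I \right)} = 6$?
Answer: $\left(7 + \sqrt{7}\right)^{2} \approx 93.041$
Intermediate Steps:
$w = 1$ ($w = 2 + \frac{-5 + 13}{21 - 29} = 2 + \frac{8}{-8} = 2 + 8 \left(- \frac{1}{8}\right) = 2 - 1 = 1$)
$\left(\sqrt{w + s{\left(-7 \right)}} + j{\left(6 \right)}\right)^{2} = \left(\sqrt{1 + 6} + 7\right)^{2} = \left(\sqrt{7} + 7\right)^{2} = \left(7 + \sqrt{7}\right)^{2}$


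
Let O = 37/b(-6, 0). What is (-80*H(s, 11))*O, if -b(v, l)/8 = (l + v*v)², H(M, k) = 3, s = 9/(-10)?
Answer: 185/216 ≈ 0.85648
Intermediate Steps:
s = -9/10 (s = 9*(-⅒) = -9/10 ≈ -0.90000)
b(v, l) = -8*(l + v²)² (b(v, l) = -8*(l + v*v)² = -8*(l + v²)²)
O = -37/10368 (O = 37/((-8*(0 + (-6)²)²)) = 37/((-8*(0 + 36)²)) = 37/((-8*36²)) = 37/((-8*1296)) = 37/(-10368) = 37*(-1/10368) = -37/10368 ≈ -0.0035687)
(-80*H(s, 11))*O = -80*3*(-37/10368) = -240*(-37/10368) = 185/216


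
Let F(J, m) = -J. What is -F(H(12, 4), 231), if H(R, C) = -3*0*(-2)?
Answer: 0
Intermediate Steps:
H(R, C) = 0 (H(R, C) = 0*(-2) = 0)
-F(H(12, 4), 231) = -(-1)*0 = -1*0 = 0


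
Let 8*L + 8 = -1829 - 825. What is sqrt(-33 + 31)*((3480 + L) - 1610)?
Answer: 6149*I*sqrt(2)/4 ≈ 2174.0*I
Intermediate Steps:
L = -1331/4 (L = -1 + (-1829 - 825)/8 = -1 + (1/8)*(-2654) = -1 - 1327/4 = -1331/4 ≈ -332.75)
sqrt(-33 + 31)*((3480 + L) - 1610) = sqrt(-33 + 31)*((3480 - 1331/4) - 1610) = sqrt(-2)*(12589/4 - 1610) = (I*sqrt(2))*(6149/4) = 6149*I*sqrt(2)/4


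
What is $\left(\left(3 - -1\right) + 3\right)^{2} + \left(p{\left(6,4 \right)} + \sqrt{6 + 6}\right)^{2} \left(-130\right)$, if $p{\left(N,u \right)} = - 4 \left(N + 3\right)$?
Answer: $-169991 + 18720 \sqrt{3} \approx -1.3757 \cdot 10^{5}$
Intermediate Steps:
$p{\left(N,u \right)} = -12 - 4 N$ ($p{\left(N,u \right)} = - 4 \left(3 + N\right) = -12 - 4 N$)
$\left(\left(3 - -1\right) + 3\right)^{2} + \left(p{\left(6,4 \right)} + \sqrt{6 + 6}\right)^{2} \left(-130\right) = \left(\left(3 - -1\right) + 3\right)^{2} + \left(\left(-12 - 24\right) + \sqrt{6 + 6}\right)^{2} \left(-130\right) = \left(\left(3 + 1\right) + 3\right)^{2} + \left(\left(-12 - 24\right) + \sqrt{12}\right)^{2} \left(-130\right) = \left(4 + 3\right)^{2} + \left(-36 + 2 \sqrt{3}\right)^{2} \left(-130\right) = 7^{2} - 130 \left(-36 + 2 \sqrt{3}\right)^{2} = 49 - 130 \left(-36 + 2 \sqrt{3}\right)^{2}$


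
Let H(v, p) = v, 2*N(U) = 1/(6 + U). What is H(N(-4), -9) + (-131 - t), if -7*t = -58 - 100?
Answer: -4293/28 ≈ -153.32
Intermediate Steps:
N(U) = 1/(2*(6 + U))
t = 158/7 (t = -(-58 - 100)/7 = -⅐*(-158) = 158/7 ≈ 22.571)
H(N(-4), -9) + (-131 - t) = 1/(2*(6 - 4)) + (-131 - 1*158/7) = (½)/2 + (-131 - 158/7) = (½)*(½) - 1075/7 = ¼ - 1075/7 = -4293/28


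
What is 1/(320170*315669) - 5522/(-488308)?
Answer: 69762010170671/6169023475663605 ≈ 0.011308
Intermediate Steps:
1/(320170*315669) - 5522/(-488308) = (1/320170)*(1/315669) - 5522*(-1/488308) = 1/101067743730 + 2761/244154 = 69762010170671/6169023475663605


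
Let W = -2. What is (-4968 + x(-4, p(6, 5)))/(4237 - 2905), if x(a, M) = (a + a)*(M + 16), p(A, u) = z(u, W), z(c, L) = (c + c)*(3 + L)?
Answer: -1294/333 ≈ -3.8859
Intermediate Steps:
z(c, L) = 2*c*(3 + L) (z(c, L) = (2*c)*(3 + L) = 2*c*(3 + L))
p(A, u) = 2*u (p(A, u) = 2*u*(3 - 2) = 2*u*1 = 2*u)
x(a, M) = 2*a*(16 + M) (x(a, M) = (2*a)*(16 + M) = 2*a*(16 + M))
(-4968 + x(-4, p(6, 5)))/(4237 - 2905) = (-4968 + 2*(-4)*(16 + 2*5))/(4237 - 2905) = (-4968 + 2*(-4)*(16 + 10))/1332 = (-4968 + 2*(-4)*26)*(1/1332) = (-4968 - 208)*(1/1332) = -5176*1/1332 = -1294/333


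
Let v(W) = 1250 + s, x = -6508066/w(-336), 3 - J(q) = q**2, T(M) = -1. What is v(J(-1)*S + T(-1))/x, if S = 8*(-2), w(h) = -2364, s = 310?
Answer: 1843920/3254033 ≈ 0.56666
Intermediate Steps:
J(q) = 3 - q**2
S = -16
x = 3254033/1182 (x = -6508066/(-2364) = -6508066*(-1/2364) = 3254033/1182 ≈ 2753.0)
v(W) = 1560 (v(W) = 1250 + 310 = 1560)
v(J(-1)*S + T(-1))/x = 1560/(3254033/1182) = 1560*(1182/3254033) = 1843920/3254033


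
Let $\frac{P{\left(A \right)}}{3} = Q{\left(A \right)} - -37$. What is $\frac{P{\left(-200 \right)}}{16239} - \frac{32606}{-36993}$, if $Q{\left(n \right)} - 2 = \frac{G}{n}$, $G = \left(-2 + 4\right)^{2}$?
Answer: $\frac{8896913257}{10012155450} \approx 0.88861$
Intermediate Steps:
$G = 4$ ($G = 2^{2} = 4$)
$Q{\left(n \right)} = 2 + \frac{4}{n}$
$P{\left(A \right)} = 117 + \frac{12}{A}$ ($P{\left(A \right)} = 3 \left(\left(2 + \frac{4}{A}\right) - -37\right) = 3 \left(\left(2 + \frac{4}{A}\right) + 37\right) = 3 \left(39 + \frac{4}{A}\right) = 117 + \frac{12}{A}$)
$\frac{P{\left(-200 \right)}}{16239} - \frac{32606}{-36993} = \frac{117 + \frac{12}{-200}}{16239} - \frac{32606}{-36993} = \left(117 + 12 \left(- \frac{1}{200}\right)\right) \frac{1}{16239} - - \frac{32606}{36993} = \left(117 - \frac{3}{50}\right) \frac{1}{16239} + \frac{32606}{36993} = \frac{5847}{50} \cdot \frac{1}{16239} + \frac{32606}{36993} = \frac{1949}{270650} + \frac{32606}{36993} = \frac{8896913257}{10012155450}$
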